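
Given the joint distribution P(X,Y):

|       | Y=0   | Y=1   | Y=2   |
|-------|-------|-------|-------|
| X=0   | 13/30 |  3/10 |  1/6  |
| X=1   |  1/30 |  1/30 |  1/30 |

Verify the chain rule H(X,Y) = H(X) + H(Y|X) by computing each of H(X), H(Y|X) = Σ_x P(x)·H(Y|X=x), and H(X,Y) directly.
H(X) = 0.4690 bits, H(Y|X) = 1.4964 bits, H(X,Y) = 1.9654 bits

Marginal of X (row sums):
  P(X=0) = 13/30 + 3/10 + 1/6 = 9/10
  P(X=1) = 1/30 + 1/30 + 1/30 = 1/10
H(X) = -[(9/10)·log₂(9/10) + (1/10)·log₂(1/10)]
  = 0.13680 + 0.33219 = 0.4690 bits

H(Y|X) = Σ_x P(x)·H(Y|X=x):
  X=0: P(X=0) = 9/10, P(Y|X=0) = (13/27, 1/3, 5/27) → H(Y|X=0) = 1.48657
  X=1: P(X=1) = 1/10, P(Y|X=1) = (1/3, 1/3, 1/3) → H(Y|X=1) = 1.58496
H(Y|X) = (9/10)·1.48657 + (1/10)·1.58496 = 1.4964 bits

H(X,Y) = -Σ_{x,y} P(x,y) log₂ P(x,y). Per-cell terms -P(x,y)·log₂P(x,y):
  X=0: 0.52280, 0.52109, 0.43083
  X=1: 0.16356, 0.16356, 0.16356
Sum of the 6 terms: H(X,Y) = 1.9654 bits

Chain rule check:
  H(X) + H(Y|X) = 0.4690 + 1.4964 = 1.9654 bits
  H(X,Y) = 1.9654 bits
✓ Chain rule verified.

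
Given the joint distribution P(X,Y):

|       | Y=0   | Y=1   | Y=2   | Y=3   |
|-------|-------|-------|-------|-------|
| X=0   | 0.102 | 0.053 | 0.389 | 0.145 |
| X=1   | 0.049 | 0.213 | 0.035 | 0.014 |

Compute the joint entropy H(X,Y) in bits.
2.4383 bits

H(X,Y) = -Σ_{x,y} P(x,y) log₂ P(x,y). Per-cell terms -P(x,y)·log₂P(x,y):
  X=0: 0.3359, 0.2246, 0.5299, 0.4040
  X=1: 0.2132, 0.4752, 0.1693, 0.0862
Sum of the 8 terms: H(X,Y) = 2.4383 bits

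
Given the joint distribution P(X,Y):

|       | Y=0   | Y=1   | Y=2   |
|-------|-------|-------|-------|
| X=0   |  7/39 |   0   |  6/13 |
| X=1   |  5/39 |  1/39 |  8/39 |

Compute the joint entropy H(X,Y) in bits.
1.9439 bits

H(X,Y) = -Σ_{x,y} P(x,y) log₂ P(x,y). Per-cell terms -P(x,y)·log₂P(x,y):
  X=0: 0.44478, 0.00000, 0.51484
  X=1: 0.37993, 0.13552, 0.46880
  (cells with P = 0 contribute 0)
Sum of the 6 terms: H(X,Y) = 1.9439 bits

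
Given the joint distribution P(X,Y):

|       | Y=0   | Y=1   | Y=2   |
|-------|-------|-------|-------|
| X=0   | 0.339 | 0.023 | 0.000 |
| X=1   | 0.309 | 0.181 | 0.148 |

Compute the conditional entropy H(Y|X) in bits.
1.0877 bits

H(Y|X) = H(X,Y) - H(X)

H(X,Y) = -Σ_{x,y} P(x,y) log₂ P(x,y). Per-cell terms -P(x,y)·log₂P(x,y):
  X=0: 0.52906, 0.12517, 0.00000
  X=1: 0.52355, 0.44633, 0.40794
  (cells with P = 0 contribute 0)
Sum of the 6 terms: H(X,Y) = 2.03205 bits

Marginal of X (row sums):
  P(X=0) = 0.339 + 0.023 + 0.000 = 0.362
  P(X=1) = 0.309 + 0.181 + 0.148 = 0.638
H(X) = -[0.362·log₂(0.362) + 0.638·log₂(0.638)]
  = 0.53067 + 0.41366 = 0.94433 bits

H(Y|X) = H(X,Y) - H(X) = 2.03205 - 0.94433 = 1.0877 bits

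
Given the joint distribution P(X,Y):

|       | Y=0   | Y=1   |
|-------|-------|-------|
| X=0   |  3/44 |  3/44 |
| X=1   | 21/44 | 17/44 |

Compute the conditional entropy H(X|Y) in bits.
0.5737 bits

H(X|Y) = H(X,Y) - H(Y)

H(X,Y) = -Σ_{x,y} P(x,y) log₂ P(x,y). Per-cell terms -P(x,y)·log₂P(x,y):
  X=0: 0.26417, 0.26417
  X=1: 0.50930, 0.53008
Sum of the 4 terms: H(X,Y) = 1.5677 bits

Marginal of Y (column sums):
  P(Y=0) = 3/44 + 21/44 = 6/11
  P(Y=1) = 3/44 + 17/44 = 5/11
H(Y) = -[(6/11)·log₂(6/11) + (5/11)·log₂(5/11)]
  = 0.47698 + 0.51705 = 0.9940 bits

H(X|Y) = H(X,Y) - H(Y) = 1.5677 - 0.9940 = 0.5737 bits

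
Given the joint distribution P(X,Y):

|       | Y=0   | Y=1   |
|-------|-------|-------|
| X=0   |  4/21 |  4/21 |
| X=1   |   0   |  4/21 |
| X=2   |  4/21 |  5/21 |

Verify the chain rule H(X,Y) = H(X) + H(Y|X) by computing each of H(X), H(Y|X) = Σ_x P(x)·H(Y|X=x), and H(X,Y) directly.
H(X) = 1.5100 bits, H(Y|X) = 0.8057 bits, H(X,Y) = 2.3157 bits

Marginal of X (row sums):
  P(X=0) = 4/21 + 4/21 = 8/21
  P(X=1) = 0 + 4/21 = 4/21
  P(X=2) = 4/21 + 5/21 = 3/7
H(X) = -[(8/21)·log₂(8/21) + (4/21)·log₂(4/21) + (3/7)·log₂(3/7)]
  = 0.5304 + 0.4557 + 0.5239 = 1.5100 bits

H(Y|X) = Σ_x P(x)·H(Y|X=x):
  X=0: P(X=0) = 8/21, P(Y|X=0) = (1/2, 1/2) → H(Y|X=0) = 1.0000
  X=1: P(X=1) = 4/21, P(Y|X=1) = (0, 1) → H(Y|X=1) = 0.0000
  X=2: P(X=2) = 3/7, P(Y|X=2) = (4/9, 5/9) → H(Y|X=2) = 0.9911
H(Y|X) = (8/21)·1.0000 + (4/21)·0.0000 + (3/7)·0.9911 = 0.8057 bits

H(X,Y) = -Σ_{x,y} P(x,y) log₂ P(x,y). Per-cell terms -P(x,y)·log₂P(x,y):
  X=0: 0.4557, 0.4557
  X=1: 0.0000, 0.4557
  X=2: 0.4557, 0.4929
  (cells with P = 0 contribute 0)
Sum of the 6 terms: H(X,Y) = 2.3157 bits

Chain rule check:
  H(X) + H(Y|X) = 1.5100 + 0.8057 = 2.3157 bits
  H(X,Y) = 2.3157 bits
✓ Chain rule verified.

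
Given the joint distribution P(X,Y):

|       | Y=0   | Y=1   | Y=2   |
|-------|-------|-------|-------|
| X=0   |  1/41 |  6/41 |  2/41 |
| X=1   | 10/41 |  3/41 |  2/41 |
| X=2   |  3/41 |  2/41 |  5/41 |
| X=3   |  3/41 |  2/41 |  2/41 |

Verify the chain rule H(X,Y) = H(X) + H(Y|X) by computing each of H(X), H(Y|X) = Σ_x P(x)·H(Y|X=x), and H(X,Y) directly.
H(X) = 1.9428 bits, H(Y|X) = 1.3512 bits, H(X,Y) = 3.2941 bits

Marginal of X (row sums):
  P(X=0) = 1/41 + 6/41 + 2/41 = 9/41
  P(X=1) = 10/41 + 3/41 + 2/41 = 15/41
  P(X=2) = 3/41 + 2/41 + 5/41 = 10/41
  P(X=3) = 3/41 + 2/41 + 2/41 = 7/41
H(X) = -[(9/41)·log₂(9/41) + (15/41)·log₂(15/41) + (10/41)·log₂(10/41) + (7/41)·log₂(7/41)]
  = 0.4802 + 0.5307 + 0.4965 + 0.4354 = 1.9428 bits

H(Y|X) = Σ_x P(x)·H(Y|X=x):
  X=0: P(X=0) = 9/41, P(Y|X=0) = (1/9, 2/3, 2/9) → H(Y|X=0) = 1.2244
  X=1: P(X=1) = 15/41, P(Y|X=1) = (2/3, 1/5, 2/15) → H(Y|X=1) = 1.2419
  X=2: P(X=2) = 10/41, P(Y|X=2) = (3/10, 1/5, 1/2) → H(Y|X=2) = 1.4855
  X=3: P(X=3) = 7/41, P(Y|X=3) = (3/7, 2/7, 2/7) → H(Y|X=3) = 1.5567
H(Y|X) = (9/41)·1.2244 + (15/41)·1.2419 + (10/41)·1.4855 + (7/41)·1.5567 = 1.3512 bits

H(X,Y) = -Σ_{x,y} P(x,y) log₂ P(x,y). Per-cell terms -P(x,y)·log₂P(x,y):
  X=0: 0.1307, 0.4057, 0.2126
  X=1: 0.4965, 0.2760, 0.2126
  X=2: 0.2760, 0.2126, 0.3702
  X=3: 0.2760, 0.2126, 0.2126
Sum of the 12 terms: H(X,Y) = 3.2941 bits

Chain rule check:
  H(X) + H(Y|X) = 1.9428 + 1.3512 = 3.2940 bits
  H(X,Y) = 3.2941 bits
✓ Chain rule verified (Δ = 0.0001 is 4-dp rounding noise: each of the three values was rounded independently).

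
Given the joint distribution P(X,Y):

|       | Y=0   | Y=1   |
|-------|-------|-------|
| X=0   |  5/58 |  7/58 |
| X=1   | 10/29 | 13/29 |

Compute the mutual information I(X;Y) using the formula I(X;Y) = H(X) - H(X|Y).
0.0002 bits

I(X;Y) = H(X) - H(X|Y)

Marginal of X (row sums):
  P(X=0) = 5/58 + 7/58 = 6/29
  P(X=1) = 10/29 + 13/29 = 23/29
H(X) = -[(6/29)·log₂(6/29) + (23/29)·log₂(23/29)]
  = 0.47028 + 0.26523 = 0.73551 bits

Marginal of Y (column sums):
  P(Y=0) = 5/58 + 10/29 = 25/58
  P(Y=1) = 7/58 + 13/29 = 33/58
H(X|Y) = Σ_y P(y)·H(X|Y=y):
  Y=0: P(Y=0) = 25/58, P(X|Y=0) = (1/5, 4/5) → H(X|Y=0) = 0.72193
  Y=1: P(Y=1) = 33/58, P(X|Y=1) = (7/33, 26/33) → H(X|Y=1) = 0.74552
H(X|Y) = (25/58)·0.72193 + (33/58)·0.74552 = 0.73535 bits

I(X;Y) = H(X) - H(X|Y) = 0.73551 - 0.73535 = 0.0002 bits

Cross-check via I(X;Y) = H(X) + H(Y) - H(X,Y): computing H(Y) from the column sums and H(X,Y) from the 4 cells in the same way gives H(Y) = 0.98623 bits and H(X,Y) = 1.72158 bits, so
I(X;Y) = 0.73551 + 0.98623 - 1.72158 = 0.0002 bits ✓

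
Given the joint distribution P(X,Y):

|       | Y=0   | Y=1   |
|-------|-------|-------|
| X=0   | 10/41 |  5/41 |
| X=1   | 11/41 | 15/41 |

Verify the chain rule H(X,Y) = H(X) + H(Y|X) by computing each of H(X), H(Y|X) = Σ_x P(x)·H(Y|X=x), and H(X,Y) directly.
H(X) = 0.9474 bits, H(Y|X) = 0.9592 bits, H(X,Y) = 1.9067 bits

Marginal of X (row sums):
  P(X=0) = 10/41 + 5/41 = 15/41
  P(X=1) = 11/41 + 15/41 = 26/41
H(X) = -[(15/41)·log₂(15/41) + (26/41)·log₂(26/41)]
  = 0.53073 + 0.41671 = 0.9474 bits

H(Y|X) = Σ_x P(x)·H(Y|X=x):
  X=0: P(X=0) = 15/41, P(Y|X=0) = (2/3, 1/3) → H(Y|X=0) = 0.91830
  X=1: P(X=1) = 26/41, P(Y|X=1) = (11/26, 15/26) → H(Y|X=1) = 0.98286
H(Y|X) = (15/41)·0.91830 + (26/41)·0.98286 = 0.9592 bits

H(X,Y) = -Σ_{x,y} P(x,y) log₂ P(x,y). Per-cell terms -P(x,y)·log₂P(x,y):
  X=0: 0.49649, 0.37020
  X=1: 0.50925, 0.53073
Sum of the 4 terms: H(X,Y) = 1.9067 bits

Chain rule check:
  H(X) + H(Y|X) = 0.9474 + 0.9592 = 1.9066 bits
  H(X,Y) = 1.9067 bits
✓ Chain rule verified (Δ = 0.0001 is 4-dp rounding noise: each of the three values was rounded independently).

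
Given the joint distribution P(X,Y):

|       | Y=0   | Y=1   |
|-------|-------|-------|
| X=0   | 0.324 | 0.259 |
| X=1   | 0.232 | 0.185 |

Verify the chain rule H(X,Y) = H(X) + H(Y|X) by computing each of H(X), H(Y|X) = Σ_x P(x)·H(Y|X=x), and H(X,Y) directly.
H(X) = 0.9800 bits, H(Y|X) = 0.9909 bits, H(X,Y) = 1.9710 bits

Marginal of X (row sums):
  P(X=0) = 0.324 + 0.259 = 0.583
  P(X=1) = 0.232 + 0.185 = 0.417
H(X) = -[0.583·log₂(0.583) + 0.417·log₂(0.417)]
  = 0.4538 + 0.5262 = 0.9800 bits

H(Y|X) = Σ_x P(x)·H(Y|X=x):
  X=0: P(X=0) = 0.583, P(Y|X=0) = (324/583, 259/583) → H(Y|X=0) = 0.9910
  X=1: P(X=1) = 0.417, P(Y|X=1) = (232/417, 185/417) → H(Y|X=1) = 0.9908
H(Y|X) = 0.583·0.9910 + 0.417·0.9908 = 0.9909 bits

H(X,Y) = -Σ_{x,y} P(x,y) log₂ P(x,y). Per-cell terms -P(x,y)·log₂P(x,y):
  X=0: 0.5268, 0.5048
  X=1: 0.4890, 0.4504
Sum of the 4 terms: H(X,Y) = 1.9710 bits

Chain rule check:
  H(X) + H(Y|X) = 0.9800 + 0.9909 = 1.9709 bits
  H(X,Y) = 1.9710 bits
✓ Chain rule verified (Δ = 0.0001 is 4-dp rounding noise: each of the three values was rounded independently).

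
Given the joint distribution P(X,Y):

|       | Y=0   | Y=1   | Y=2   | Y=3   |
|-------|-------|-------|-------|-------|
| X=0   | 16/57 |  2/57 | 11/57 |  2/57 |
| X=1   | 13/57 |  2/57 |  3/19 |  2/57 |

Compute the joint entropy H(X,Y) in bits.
2.5576 bits

H(X,Y) = -Σ_{x,y} P(x,y) log₂ P(x,y). Per-cell terms -P(x,y)·log₂P(x,y):
  X=0: 0.514495, 0.169575, 0.458036, 0.169575
  X=1: 0.486348, 0.169575, 0.420468, 0.169575
Sum of the 8 terms: H(X,Y) = 2.5576 bits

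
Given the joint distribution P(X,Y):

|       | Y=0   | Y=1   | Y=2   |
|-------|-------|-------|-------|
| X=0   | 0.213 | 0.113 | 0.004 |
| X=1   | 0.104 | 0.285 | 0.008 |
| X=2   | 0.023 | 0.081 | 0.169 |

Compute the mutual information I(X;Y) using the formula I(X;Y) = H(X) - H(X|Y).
0.4261 bits

I(X;Y) = H(X) - H(X|Y)

Marginal of X (row sums):
  P(X=0) = 0.213 + 0.113 + 0.004 = 0.330
  P(X=1) = 0.104 + 0.285 + 0.008 = 0.397
  P(X=2) = 0.023 + 0.081 + 0.169 = 0.273
H(X) = -[0.330·log₂(0.330) + 0.397·log₂(0.397) + 0.273·log₂(0.273)]
  = 0.52782 + 0.52912 + 0.51134 = 1.56828 bits

Marginal of Y (column sums):
  P(Y=0) = 0.213 + 0.104 + 0.023 = 0.340
  P(Y=1) = 0.113 + 0.285 + 0.081 = 0.479
  P(Y=2) = 0.004 + 0.008 + 0.169 = 0.181
H(X|Y) = Σ_y P(y)·H(X|Y=y):
  Y=0: P(Y=0) = 0.340, P(X|Y=0) = (213/340, 26/85, 23/340) → H(X|Y=0) = 1.20827
  Y=1: P(Y=1) = 0.479, P(X|Y=1) = (113/479, 285/479, 81/479) → H(X|Y=1) = 1.37083
  Y=2: P(Y=2) = 0.181, P(X|Y=2) = (4/181, 8/181, 169/181) → H(X|Y=2) = 0.41284
H(X|Y) = 0.340·1.20827 + 0.479·1.37083 + 0.181·0.41284 = 1.14216 bits

I(X;Y) = H(X) - H(X|Y) = 1.56828 - 1.14216 = 0.4261 bits

Cross-check via I(X;Y) = H(X) + H(Y) - H(X,Y): computing H(Y) from the column sums and H(X,Y) from the 9 cells in the same way gives H(Y) = 1.48416 bits and H(X,Y) = 2.62632 bits, so
I(X;Y) = 1.56828 + 1.48416 - 2.62632 = 0.4261 bits ✓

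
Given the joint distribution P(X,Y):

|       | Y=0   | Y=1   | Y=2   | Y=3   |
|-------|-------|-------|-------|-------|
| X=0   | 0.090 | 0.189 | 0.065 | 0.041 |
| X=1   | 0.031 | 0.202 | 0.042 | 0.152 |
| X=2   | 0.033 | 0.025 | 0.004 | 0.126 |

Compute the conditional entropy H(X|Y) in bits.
1.3229 bits

H(X|Y) = H(X,Y) - H(Y)

H(X,Y) = -Σ_{x,y} P(x,y) log₂ P(x,y). Per-cell terms -P(x,y)·log₂P(x,y):
  X=0: 0.31265, 0.45427, 0.25632, 0.18894
  X=1: 0.15536, 0.46613, 0.19209, 0.41311
  X=2: 0.16241, 0.13305, 0.03186, 0.37655
Sum of the 12 terms: H(X,Y) = 3.14274 bits

Marginal of Y (column sums):
  P(Y=0) = 0.090 + 0.031 + 0.033 = 0.154
  P(Y=1) = 0.189 + 0.202 + 0.025 = 0.416
  P(Y=2) = 0.065 + 0.042 + 0.004 = 0.111
  P(Y=3) = 0.041 + 0.152 + 0.126 = 0.319
H(Y) = -[0.154·log₂(0.154) + 0.416·log₂(0.416) + 0.111·log₂(0.111) + 0.319·log₂(0.319)]
  = 0.41565 + 0.52638 + 0.35202 + 0.52583 = 1.81988 bits

H(X|Y) = H(X,Y) - H(Y) = 3.14274 - 1.81988 = 1.3229 bits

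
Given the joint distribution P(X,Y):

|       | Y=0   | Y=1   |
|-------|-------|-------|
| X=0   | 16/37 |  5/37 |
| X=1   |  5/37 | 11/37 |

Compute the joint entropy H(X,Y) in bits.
1.8237 bits

H(X,Y) = -Σ_{x,y} P(x,y) log₂ P(x,y). Per-cell terms -P(x,y)·log₂P(x,y):
  X=0: 0.5230, 0.3902
  X=1: 0.3902, 0.5203
Sum of the 4 terms: H(X,Y) = 1.8237 bits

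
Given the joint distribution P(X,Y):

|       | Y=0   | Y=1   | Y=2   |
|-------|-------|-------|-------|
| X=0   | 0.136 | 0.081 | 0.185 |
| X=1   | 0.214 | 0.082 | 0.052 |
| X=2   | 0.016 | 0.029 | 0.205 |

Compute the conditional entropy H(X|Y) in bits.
1.3330 bits

H(X|Y) = H(X,Y) - H(Y)

H(X,Y) = -Σ_{x,y} P(x,y) log₂ P(x,y). Per-cell terms -P(x,y)·log₂P(x,y):
  X=0: 0.39145, 0.29370, 0.45036
  X=1: 0.47600, 0.29588, 0.22180
  X=2: 0.09545, 0.14813, 0.46869
Sum of the 9 terms: H(X,Y) = 2.8415 bits

Marginal of Y (column sums):
  P(Y=0) = 0.136 + 0.214 + 0.016 = 0.366
  P(Y=1) = 0.081 + 0.082 + 0.029 = 0.192
  P(Y=2) = 0.185 + 0.052 + 0.205 = 0.442
H(Y) = -[0.366·log₂(0.366) + 0.192·log₂(0.192) + 0.442·log₂(0.442)]
  = 0.53073 + 0.45712 + 0.52062 = 1.5085 bits

H(X|Y) = H(X,Y) - H(Y) = 2.8415 - 1.5085 = 1.3330 bits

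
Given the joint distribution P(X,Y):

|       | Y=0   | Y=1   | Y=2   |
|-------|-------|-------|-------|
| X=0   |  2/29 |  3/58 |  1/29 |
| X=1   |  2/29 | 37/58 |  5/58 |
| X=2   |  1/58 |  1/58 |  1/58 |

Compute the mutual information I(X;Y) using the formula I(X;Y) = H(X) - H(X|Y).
0.1262 bits

I(X;Y) = H(X) - H(X|Y)

Marginal of X (row sums):
  P(X=0) = 2/29 + 3/58 + 1/29 = 9/58
  P(X=1) = 2/29 + 37/58 + 5/58 = 23/29
  P(X=2) = 1/58 + 1/58 + 1/58 = 3/58
H(X) = -[(9/58)·log₂(9/58) + (23/29)·log₂(23/29) + (3/58)·log₂(3/58)]
  = 0.41711 + 0.26523 + 0.22102 = 0.90336 bits

Marginal of Y (column sums):
  P(Y=0) = 2/29 + 2/29 + 1/58 = 9/58
  P(Y=1) = 3/58 + 37/58 + 1/58 = 41/58
  P(Y=2) = 1/29 + 5/58 + 1/58 = 4/29
H(X|Y) = Σ_y P(y)·H(X|Y=y):
  Y=0: P(Y=0) = 9/58, P(X|Y=0) = (4/9, 4/9, 1/9) → H(X|Y=0) = 1.39215
  Y=1: P(Y=1) = 41/58, P(X|Y=1) = (3/41, 37/41, 1/41) → H(X|Y=1) = 0.54037
  Y=2: P(Y=2) = 4/29, P(X|Y=2) = (1/4, 5/8, 1/8) → H(X|Y=2) = 1.29879
H(X|Y) = (9/58)·1.39215 + (41/58)·0.54037 + (4/29)·1.29879 = 0.77715 bits

I(X;Y) = H(X) - H(X|Y) = 0.90336 - 0.77715 = 0.1262 bits

Cross-check via I(X;Y) = H(X) + H(Y) - H(X,Y): computing H(Y) from the column sums and H(X,Y) from the 9 cells in the same way gives H(Y) = 1.16507 bits and H(X,Y) = 1.94222 bits, so
I(X;Y) = 0.90336 + 1.16507 - 1.94222 = 0.1262 bits ✓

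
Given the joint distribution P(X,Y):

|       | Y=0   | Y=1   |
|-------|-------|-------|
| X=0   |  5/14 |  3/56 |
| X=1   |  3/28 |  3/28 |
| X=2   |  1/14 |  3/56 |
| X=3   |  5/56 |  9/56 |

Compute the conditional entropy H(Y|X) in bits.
0.8019 bits

H(Y|X) = H(X,Y) - H(X)

H(X,Y) = -Σ_{x,y} P(x,y) log₂ P(x,y). Per-cell terms -P(x,y)·log₂P(x,y):
  X=0: 0.5305096, 0.2261996
  X=1: 0.3452563, 0.3452563
  X=2: 0.2719539, 0.2261996
  X=3: 0.3111988, 0.4238727
Sum of the 8 terms: H(X,Y) = 2.680447 bits

Marginal of X (row sums):
  P(X=0) = 5/14 + 3/56 = 23/56
  P(X=1) = 3/28 + 3/28 = 3/14
  P(X=2) = 1/14 + 3/56 = 1/8
  P(X=3) = 5/56 + 9/56 = 1/4
H(X) = -[(23/56)·log₂(23/56) + (3/14)·log₂(3/14) + (1/8)·log₂(1/8) + (1/4)·log₂(1/4)]
  = 0.5272721 + 0.4762269 + 0.3750000 + 0.5000000 = 1.878499 bits

H(Y|X) = H(X,Y) - H(X) = 2.680447 - 1.878499 = 0.8019 bits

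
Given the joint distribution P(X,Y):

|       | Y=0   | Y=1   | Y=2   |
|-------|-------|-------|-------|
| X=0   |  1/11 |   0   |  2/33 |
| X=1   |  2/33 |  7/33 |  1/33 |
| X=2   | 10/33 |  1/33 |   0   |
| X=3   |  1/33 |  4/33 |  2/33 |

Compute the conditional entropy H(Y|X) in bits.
0.9366 bits

H(Y|X) = H(X,Y) - H(X)

H(X,Y) = -Σ_{x,y} P(x,y) log₂ P(x,y). Per-cell terms -P(x,y)·log₂P(x,y):
  X=0: 0.31449, 0.00000, 0.24511
  X=1: 0.24511, 0.47452, 0.15286
  X=2: 0.52196, 0.15286, 0.00000
  X=3: 0.15286, 0.36902, 0.24511
  (cells with P = 0 contribute 0)
Sum of the 12 terms: H(X,Y) = 2.8739 bits

Marginal of X (row sums):
  P(X=0) = 1/11 + 0 + 2/33 = 5/33
  P(X=1) = 2/33 + 7/33 + 1/33 = 10/33
  P(X=2) = 10/33 + 1/33 + 0 = 1/3
  P(X=3) = 1/33 + 4/33 + 2/33 = 7/33
H(X) = -[(5/33)·log₂(5/33) + (10/33)·log₂(10/33) + (1/3)·log₂(1/3) + (7/33)·log₂(7/33)]
  = 0.41249 + 0.52196 + 0.52832 + 0.47452 = 1.9373 bits

H(Y|X) = H(X,Y) - H(X) = 2.8739 - 1.9373 = 0.9366 bits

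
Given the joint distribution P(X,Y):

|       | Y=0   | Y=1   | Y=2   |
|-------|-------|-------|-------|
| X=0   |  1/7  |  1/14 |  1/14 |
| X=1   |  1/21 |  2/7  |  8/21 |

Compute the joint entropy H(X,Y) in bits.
2.2009 bits

H(X,Y) = -Σ_{x,y} P(x,y) log₂ P(x,y). Per-cell terms -P(x,y)·log₂P(x,y):
  X=0: 0.40105, 0.27195, 0.27195
  X=1: 0.20916, 0.51639, 0.53041
Sum of the 6 terms: H(X,Y) = 2.2009 bits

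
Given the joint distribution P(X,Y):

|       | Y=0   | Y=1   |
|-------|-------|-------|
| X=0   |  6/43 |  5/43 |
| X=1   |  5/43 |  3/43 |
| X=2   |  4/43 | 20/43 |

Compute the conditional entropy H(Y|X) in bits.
0.7947 bits

H(Y|X) = H(X,Y) - H(X)

H(X,Y) = -Σ_{x,y} P(x,y) log₂ P(x,y). Per-cell terms -P(x,y)·log₂P(x,y):
  X=0: 0.3965, 0.3610
  X=1: 0.3610, 0.2680
  X=2: 0.3187, 0.5136
Sum of the 6 terms: H(X,Y) = 2.2188 bits

Marginal of X (row sums):
  P(X=0) = 6/43 + 5/43 = 11/43
  P(X=1) = 5/43 + 3/43 = 8/43
  P(X=2) = 4/43 + 20/43 = 24/43
H(X) = -[(11/43)·log₂(11/43) + (8/43)·log₂(8/43) + (24/43)·log₂(24/43)]
  = 0.5031 + 0.4514 + 0.4696 = 1.4241 bits

H(Y|X) = H(X,Y) - H(X) = 2.2188 - 1.4241 = 0.7947 bits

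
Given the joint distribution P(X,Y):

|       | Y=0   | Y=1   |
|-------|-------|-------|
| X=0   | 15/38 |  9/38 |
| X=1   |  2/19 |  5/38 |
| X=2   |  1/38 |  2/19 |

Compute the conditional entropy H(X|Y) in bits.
1.2304 bits

H(X|Y) = H(X,Y) - H(Y)

H(X,Y) = -Σ_{x,y} P(x,y) log₂ P(x,y). Per-cell terms -P(x,y)·log₂P(x,y):
  X=0: 0.52936, 0.49216
  X=1: 0.34189, 0.38500
  X=2: 0.13810, 0.34189
Sum of the 6 terms: H(X,Y) = 2.2284 bits

Marginal of Y (column sums):
  P(Y=0) = 15/38 + 2/19 + 1/38 = 10/19
  P(Y=1) = 9/38 + 5/38 + 2/19 = 9/19
H(Y) = -[(10/19)·log₂(10/19) + (9/19)·log₂(9/19)]
  = 0.48737 + 0.51063 = 0.9980 bits

H(X|Y) = H(X,Y) - H(Y) = 2.2284 - 0.9980 = 1.2304 bits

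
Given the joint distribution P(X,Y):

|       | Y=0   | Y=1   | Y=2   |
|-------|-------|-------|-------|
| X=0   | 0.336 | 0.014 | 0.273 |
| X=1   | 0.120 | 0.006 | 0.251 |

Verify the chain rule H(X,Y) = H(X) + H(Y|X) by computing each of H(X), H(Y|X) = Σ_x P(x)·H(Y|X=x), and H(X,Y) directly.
H(X) = 0.9559 bits, H(Y|X) = 1.0823 bits, H(X,Y) = 2.0381 bits

Marginal of X (row sums):
  P(X=0) = 0.336 + 0.014 + 0.273 = 0.623
  P(X=1) = 0.120 + 0.006 + 0.251 = 0.377
H(X) = -[0.623·log₂(0.623) + 0.377·log₂(0.377)]
  = 0.42532 + 0.53058 = 0.9559 bits

H(Y|X) = Σ_x P(x)·H(Y|X=x):
  X=0: P(X=0) = 0.623, P(Y|X=0) = (48/89, 2/89, 39/89) → H(Y|X=0) = 1.12507
  X=1: P(X=1) = 0.377, P(Y|X=1) = (120/377, 6/377, 251/377) → H(Y|X=1) = 1.01149
H(Y|X) = 0.623·1.12507 + 0.377·1.01149 = 1.0823 bits

H(X,Y) = -Σ_{x,y} P(x,y) log₂ P(x,y). Per-cell terms -P(x,y)·log₂P(x,y):
  X=0: 0.52868, 0.08622, 0.51134
  X=1: 0.36707, 0.04428, 0.50055
Sum of the 6 terms: H(X,Y) = 2.0381 bits

Chain rule check:
  H(X) + H(Y|X) = 0.9559 + 1.0823 = 2.0382 bits
  H(X,Y) = 2.0381 bits
✓ Chain rule verified (Δ = 0.0001 is 4-dp rounding noise: each of the three values was rounded independently).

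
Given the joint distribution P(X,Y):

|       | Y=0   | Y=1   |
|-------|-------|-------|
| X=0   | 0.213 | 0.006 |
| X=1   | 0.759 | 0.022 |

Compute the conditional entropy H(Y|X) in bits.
0.1843 bits

H(Y|X) = H(X,Y) - H(X)

H(X,Y) = -Σ_{x,y} P(x,y) log₂ P(x,y). Per-cell terms -P(x,y)·log₂P(x,y):
  X=0: 0.4752, 0.0443
  X=1: 0.3020, 0.1211
Sum of the 4 terms: H(X,Y) = 0.9426 bits

Marginal of X (row sums):
  P(X=0) = 0.213 + 0.006 = 0.219
  P(X=1) = 0.759 + 0.022 = 0.781
H(X) = -[0.219·log₂(0.219) + 0.781·log₂(0.781)]
  = 0.4798 + 0.2785 = 0.7583 bits

H(Y|X) = H(X,Y) - H(X) = 0.9426 - 0.7583 = 0.1843 bits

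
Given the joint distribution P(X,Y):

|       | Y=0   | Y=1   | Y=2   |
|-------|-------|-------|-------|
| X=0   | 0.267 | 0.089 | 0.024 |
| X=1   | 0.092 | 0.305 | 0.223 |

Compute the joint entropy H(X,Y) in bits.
2.2704 bits

H(X,Y) = -Σ_{x,y} P(x,y) log₂ P(x,y). Per-cell terms -P(x,y)·log₂P(x,y):
  X=0: 0.5087, 0.3106, 0.1291
  X=1: 0.3167, 0.5225, 0.4828
Sum of the 6 terms: H(X,Y) = 2.2704 bits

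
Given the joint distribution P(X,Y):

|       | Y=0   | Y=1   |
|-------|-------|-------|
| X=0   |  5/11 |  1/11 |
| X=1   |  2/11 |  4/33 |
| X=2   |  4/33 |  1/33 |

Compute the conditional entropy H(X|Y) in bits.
1.3706 bits

H(X|Y) = H(X,Y) - H(Y)

H(X,Y) = -Σ_{x,y} P(x,y) log₂ P(x,y). Per-cell terms -P(x,y)·log₂P(x,y):
  X=0: 0.5170, 0.3145
  X=1: 0.4472, 0.3690
  X=2: 0.3690, 0.1529
Sum of the 6 terms: H(X,Y) = 2.1696 bits

Marginal of Y (column sums):
  P(Y=0) = 5/11 + 2/11 + 4/33 = 25/33
  P(Y=1) = 1/11 + 4/33 + 1/33 = 8/33
H(Y) = -[(25/33)·log₂(25/33) + (8/33)·log₂(8/33)]
  = 0.3034 + 0.4956 = 0.7990 bits

H(X|Y) = H(X,Y) - H(Y) = 2.1696 - 0.7990 = 1.3706 bits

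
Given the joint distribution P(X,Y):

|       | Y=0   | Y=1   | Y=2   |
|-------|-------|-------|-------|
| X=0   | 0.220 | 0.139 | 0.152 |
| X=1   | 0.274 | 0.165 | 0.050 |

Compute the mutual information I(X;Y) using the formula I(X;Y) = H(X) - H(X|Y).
0.0444 bits

I(X;Y) = H(X) - H(X|Y)

Marginal of X (row sums):
  P(X=0) = 0.220 + 0.139 + 0.152 = 0.511
  P(X=1) = 0.274 + 0.165 + 0.050 = 0.489
H(X) = -[0.511·log₂(0.511) + 0.489·log₂(0.489)]
  = 0.49496 + 0.50469 = 0.99965 bits

Marginal of Y (column sums):
  P(Y=0) = 0.220 + 0.274 = 0.494
  P(Y=1) = 0.139 + 0.165 = 0.304
  P(Y=2) = 0.152 + 0.050 = 0.202
H(X|Y) = Σ_y P(y)·H(X|Y=y):
  Y=0: P(Y=0) = 0.494, P(X|Y=0) = (110/247, 137/247) → H(X|Y=0) = 0.99136
  Y=1: P(Y=1) = 0.304, P(X|Y=1) = (139/304, 165/304) → H(X|Y=1) = 0.99472
  Y=2: P(Y=2) = 0.202, P(X|Y=2) = (76/101, 25/101) → H(X|Y=2) = 0.80733
H(X|Y) = 0.494·0.99136 + 0.304·0.99472 + 0.202·0.80733 = 0.95521 bits

I(X;Y) = H(X) - H(X|Y) = 0.99965 - 0.95521 = 0.0444 bits

Cross-check via I(X;Y) = H(X) + H(Y) - H(X,Y): computing H(Y) from the column sums and H(X,Y) from the 6 cells in the same way gives H(Y) = 1.49096 bits and H(X,Y) = 2.44617 bits, so
I(X;Y) = 0.99965 + 1.49096 - 2.44617 = 0.0444 bits ✓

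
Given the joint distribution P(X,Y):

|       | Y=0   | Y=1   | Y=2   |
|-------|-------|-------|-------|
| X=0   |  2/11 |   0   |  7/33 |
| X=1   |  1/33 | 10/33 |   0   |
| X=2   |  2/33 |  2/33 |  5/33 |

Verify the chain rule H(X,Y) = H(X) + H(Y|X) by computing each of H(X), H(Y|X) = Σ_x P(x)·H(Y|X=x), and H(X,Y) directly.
H(X) = 1.5690 bits, H(Y|X) = 0.9303 bits, H(X,Y) = 2.4992 bits

Marginal of X (row sums):
  P(X=0) = 2/11 + 0 + 7/33 = 13/33
  P(X=1) = 1/33 + 10/33 + 0 = 1/3
  P(X=2) = 2/33 + 2/33 + 5/33 = 3/11
H(X) = -[(13/33)·log₂(13/33) + (1/3)·log₂(1/3) + (3/11)·log₂(3/11)]
  = 0.52944 + 0.52832 + 0.51122 = 1.5690 bits

H(Y|X) = Σ_x P(x)·H(Y|X=x):
  X=0: P(X=0) = 13/33, P(Y|X=0) = (6/13, 0, 7/13) → H(Y|X=0) = 0.99573
  X=1: P(X=1) = 1/3, P(Y|X=1) = (1/11, 10/11, 0) → H(Y|X=1) = 0.43950
  X=2: P(X=2) = 3/11, P(Y|X=2) = (2/9, 2/9, 5/9) → H(Y|X=2) = 1.43552
H(Y|X) = (13/33)·0.99573 + (1/3)·0.43950 + (3/11)·1.43552 = 0.9303 bits

H(X,Y) = -Σ_{x,y} P(x,y) log₂ P(x,y). Per-cell terms -P(x,y)·log₂P(x,y):
  X=0: 0.44717, 0.00000, 0.47452
  X=1: 0.15286, 0.52196, 0.00000
  X=2: 0.24511, 0.24511, 0.41249
  (cells with P = 0 contribute 0)
Sum of the 9 terms: H(X,Y) = 2.4992 bits

Chain rule check:
  H(X) + H(Y|X) = 1.5690 + 0.9303 = 2.4993 bits
  H(X,Y) = 2.4992 bits
✓ Chain rule verified (Δ = 0.0001 is 4-dp rounding noise: each of the three values was rounded independently).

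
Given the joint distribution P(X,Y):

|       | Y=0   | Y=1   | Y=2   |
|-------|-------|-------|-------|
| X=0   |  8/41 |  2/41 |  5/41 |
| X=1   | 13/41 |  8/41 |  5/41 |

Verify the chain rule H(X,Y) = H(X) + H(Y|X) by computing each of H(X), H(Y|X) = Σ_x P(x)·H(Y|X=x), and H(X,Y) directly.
H(X) = 0.9474 bits, H(Y|X) = 1.4510 bits, H(X,Y) = 2.3984 bits

Marginal of X (row sums):
  P(X=0) = 8/41 + 2/41 + 5/41 = 15/41
  P(X=1) = 13/41 + 8/41 + 5/41 = 26/41
H(X) = -[(15/41)·log₂(15/41) + (26/41)·log₂(26/41)]
  = 0.5307 + 0.4167 = 0.9474 bits

H(Y|X) = Σ_x P(x)·H(Y|X=x):
  X=0: P(X=0) = 15/41, P(Y|X=0) = (8/15, 2/15, 1/3) → H(Y|X=0) = 1.3996
  X=1: P(X=1) = 26/41, P(Y|X=1) = (1/2, 4/13, 5/26) → H(Y|X=1) = 1.4806
H(Y|X) = (15/41)·1.3996 + (26/41)·1.4806 = 1.4510 bits

H(X,Y) = -Σ_{x,y} P(x,y) log₂ P(x,y). Per-cell terms -P(x,y)·log₂P(x,y):
  X=0: 0.4600, 0.2126, 0.3702
  X=1: 0.5254, 0.4600, 0.3702
Sum of the 6 terms: H(X,Y) = 2.3984 bits

Chain rule check:
  H(X) + H(Y|X) = 0.9474 + 1.4510 = 2.3984 bits
  H(X,Y) = 2.3984 bits
✓ Chain rule verified.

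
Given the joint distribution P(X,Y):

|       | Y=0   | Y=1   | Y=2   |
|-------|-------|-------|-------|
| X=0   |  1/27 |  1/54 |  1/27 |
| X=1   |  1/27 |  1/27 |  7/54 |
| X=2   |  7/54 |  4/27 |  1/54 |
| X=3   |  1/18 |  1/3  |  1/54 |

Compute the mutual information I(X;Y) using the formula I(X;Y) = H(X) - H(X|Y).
0.3310 bits

I(X;Y) = H(X) - H(X|Y)

Marginal of X (row sums):
  P(X=0) = 1/27 + 1/54 + 1/27 = 5/54
  P(X=1) = 1/27 + 1/27 + 7/54 = 11/54
  P(X=2) = 7/54 + 4/27 + 1/54 = 8/27
  P(X=3) = 1/18 + 1/3 + 1/54 = 11/27
H(X) = -[(5/54)·log₂(5/54) + (11/54)·log₂(11/54) + (8/27)·log₂(8/27) + (11/27)·log₂(11/27)]
  = 0.31786661 + 0.46759287 + 0.51996667 + 0.52777832 = 1.8332045 bits

Marginal of Y (column sums):
  P(Y=0) = 1/27 + 1/27 + 7/54 + 1/18 = 7/27
  P(Y=1) = 1/54 + 1/27 + 4/27 + 1/3 = 29/54
  P(Y=2) = 1/27 + 7/54 + 1/54 + 1/54 = 11/54
H(X|Y) = Σ_y P(y)·H(X|Y=y):
  Y=0: P(Y=0) = 7/27, P(X|Y=0) = (1/7, 1/7, 1/2, 3/14) → H(X|Y=0) = 1.77832835
  Y=1: P(Y=1) = 29/54, P(X|Y=1) = (1/29, 2/29, 8/29, 18/29) → H(X|Y=1) = 1.37319996
  Y=2: P(Y=2) = 11/54, P(X|Y=2) = (2/11, 7/11, 1/11, 1/11) → H(X|Y=2) = 1.49111485
H(X|Y) = (7/27)·1.77832835 + (29/54)·1.37319996 + (11/54)·1.49111485 = 1.5022529 bits

I(X;Y) = H(X) - H(X|Y) = 1.8332045 - 1.5022529 = 0.3310 bits

Cross-check via I(X;Y) = H(X) + H(Y) - H(X,Y): computing H(Y) from the column sums and H(X,Y) from the 12 cells in the same way gives H(Y) = 1.4541807 bits and H(X,Y) = 2.9564337 bits, so
I(X;Y) = 1.8332045 + 1.4541807 - 2.9564337 = 0.3310 bits ✓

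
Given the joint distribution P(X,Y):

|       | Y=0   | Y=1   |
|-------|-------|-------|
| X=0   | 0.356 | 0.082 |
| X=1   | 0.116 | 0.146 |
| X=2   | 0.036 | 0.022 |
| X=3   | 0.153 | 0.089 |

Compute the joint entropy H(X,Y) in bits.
2.6109 bits

H(X,Y) = -Σ_{x,y} P(x,y) log₂ P(x,y). Per-cell terms -P(x,y)·log₂P(x,y):
  X=0: 0.53046, 0.29588
  X=1: 0.36051, 0.40529
  X=2: 0.17265, 0.12114
  X=3: 0.41438, 0.31061
Sum of the 8 terms: H(X,Y) = 2.6109 bits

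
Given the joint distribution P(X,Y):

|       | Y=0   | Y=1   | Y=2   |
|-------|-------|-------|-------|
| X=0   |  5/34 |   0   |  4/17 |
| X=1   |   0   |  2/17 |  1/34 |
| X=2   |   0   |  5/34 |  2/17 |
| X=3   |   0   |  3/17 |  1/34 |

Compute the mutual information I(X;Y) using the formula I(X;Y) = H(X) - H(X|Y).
0.5968 bits

I(X;Y) = H(X) - H(X|Y)

Marginal of X (row sums):
  P(X=0) = 5/34 + 0 + 4/17 = 13/34
  P(X=1) = 0 + 2/17 + 1/34 = 5/34
  P(X=2) = 0 + 5/34 + 2/17 = 9/34
  P(X=3) = 0 + 3/17 + 1/34 = 7/34
H(X) = -[(13/34)·log₂(13/34) + (5/34)·log₂(5/34) + (9/34)·log₂(9/34) + (7/34)·log₂(7/34)]
  = 0.530332 + 0.406696 + 0.507584 + 0.469434 = 1.91405 bits

Marginal of Y (column sums):
  P(Y=0) = 5/34 + 0 + 0 + 0 = 5/34
  P(Y=1) = 0 + 2/17 + 5/34 + 3/17 = 15/34
  P(Y=2) = 4/17 + 1/34 + 2/17 + 1/34 = 7/17
H(X|Y) = Σ_y P(y)·H(X|Y=y):
  Y=0: P(Y=0) = 5/34, P(X|Y=0) = (1, 0, 0, 0) → H(X|Y=0) = 0.000000
  Y=1: P(Y=1) = 15/34, P(X|Y=1) = (0, 4/15, 1/3, 2/5) → H(X|Y=1) = 1.565596
  Y=2: P(Y=2) = 7/17, P(X|Y=2) = (4/7, 1/14, 2/7, 1/14) → H(X|Y=2) = 1.521641
H(X|Y) = (5/34)·0.000000 + (15/34)·1.565596 + (7/17)·1.521641 = 1.31726 bits

I(X;Y) = H(X) - H(X|Y) = 1.91405 - 1.31726 = 0.5968 bits

Cross-check via I(X;Y) = H(X) + H(Y) - H(X,Y): computing H(Y) from the column sums and H(X,Y) from the 12 cells in the same way gives H(Y) = 1.45464 bits and H(X,Y) = 2.77190 bits, so
I(X;Y) = 1.91405 + 1.45464 - 2.77190 = 0.5968 bits ✓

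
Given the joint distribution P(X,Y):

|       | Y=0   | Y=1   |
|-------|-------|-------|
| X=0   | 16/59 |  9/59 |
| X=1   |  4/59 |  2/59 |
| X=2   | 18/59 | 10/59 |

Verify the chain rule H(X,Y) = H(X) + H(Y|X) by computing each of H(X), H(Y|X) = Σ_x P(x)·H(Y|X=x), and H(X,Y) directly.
H(X) = 1.3706 bits, H(Y|X) = 0.9391 bits, H(X,Y) = 2.3096 bits

Marginal of X (row sums):
  P(X=0) = 16/59 + 9/59 = 25/59
  P(X=1) = 4/59 + 2/59 = 6/59
  P(X=2) = 18/59 + 10/59 = 28/59
H(X) = -[(25/59)·log₂(25/59) + (6/59)·log₂(6/59) + (28/59)·log₂(28/59)]
  = 0.52491 + 0.33536 + 0.51031 = 1.3706 bits

H(Y|X) = Σ_x P(x)·H(Y|X=x):
  X=0: P(X=0) = 25/59, P(Y|X=0) = (16/25, 9/25) → H(Y|X=0) = 0.94268
  X=1: P(X=1) = 6/59, P(Y|X=1) = (2/3, 1/3) → H(Y|X=1) = 0.91830
  X=2: P(X=2) = 28/59, P(Y|X=2) = (9/14, 5/14) → H(Y|X=2) = 0.94029
H(Y|X) = (25/59)·0.94268 + (6/59)·0.91830 + (28/59)·0.94029 = 0.9391 bits

H(X,Y) = -Σ_{x,y} P(x,y) log₂ P(x,y). Per-cell terms -P(x,y)·log₂P(x,y):
  X=0: 0.51055, 0.41380
  X=1: 0.26323, 0.16551
  X=2: 0.52252, 0.43402
Sum of the 6 terms: H(X,Y) = 2.3096 bits

Chain rule check:
  H(X) + H(Y|X) = 1.3706 + 0.9391 = 2.3097 bits
  H(X,Y) = 2.3096 bits
✓ Chain rule verified (Δ = 0.0001 is 4-dp rounding noise: each of the three values was rounded independently).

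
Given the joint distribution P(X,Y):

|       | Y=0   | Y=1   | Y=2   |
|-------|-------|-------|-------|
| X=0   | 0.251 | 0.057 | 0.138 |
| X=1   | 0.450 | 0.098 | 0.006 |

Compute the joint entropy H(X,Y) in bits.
2.0215 bits

H(X,Y) = -Σ_{x,y} P(x,y) log₂ P(x,y). Per-cell terms -P(x,y)·log₂P(x,y):
  X=0: 0.50055, 0.23557, 0.39430
  X=1: 0.51840, 0.32841, 0.04428
Sum of the 6 terms: H(X,Y) = 2.0215 bits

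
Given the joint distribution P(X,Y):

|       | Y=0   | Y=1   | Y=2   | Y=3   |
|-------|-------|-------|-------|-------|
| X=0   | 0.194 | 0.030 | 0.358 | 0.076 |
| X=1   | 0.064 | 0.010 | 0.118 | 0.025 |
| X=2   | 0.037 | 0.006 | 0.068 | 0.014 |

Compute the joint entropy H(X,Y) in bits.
2.8112 bits

H(X,Y) = -Σ_{x,y} P(x,y) log₂ P(x,y). Per-cell terms -P(x,y)·log₂P(x,y):
  X=0: 0.45898, 0.15177, 0.53054, 0.28256
  X=1: 0.25381, 0.06644, 0.36381, 0.13305
  X=2: 0.17598, 0.04428, 0.26373, 0.08622
Sum of the 12 terms: H(X,Y) = 2.8112 bits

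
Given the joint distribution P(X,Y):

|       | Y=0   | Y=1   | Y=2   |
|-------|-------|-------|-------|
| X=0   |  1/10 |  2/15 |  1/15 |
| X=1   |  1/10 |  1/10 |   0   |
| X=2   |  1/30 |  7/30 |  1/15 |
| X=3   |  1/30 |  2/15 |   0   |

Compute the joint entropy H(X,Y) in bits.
3.1097 bits

H(X,Y) = -Σ_{x,y} P(x,y) log₂ P(x,y). Per-cell terms -P(x,y)·log₂P(x,y):
  X=0: 0.33219, 0.38759, 0.26046
  X=1: 0.33219, 0.33219, 0.00000
  X=2: 0.16356, 0.48989, 0.26046
  X=3: 0.16356, 0.38759, 0.00000
  (cells with P = 0 contribute 0)
Sum of the 12 terms: H(X,Y) = 3.1097 bits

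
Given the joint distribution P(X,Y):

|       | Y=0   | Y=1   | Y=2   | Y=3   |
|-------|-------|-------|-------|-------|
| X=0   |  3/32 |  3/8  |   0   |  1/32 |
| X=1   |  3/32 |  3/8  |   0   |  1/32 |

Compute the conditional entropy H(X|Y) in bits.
1.0000 bits

H(X|Y) = H(X,Y) - H(Y)

H(X,Y) = -Σ_{x,y} P(x,y) log₂ P(x,y). Per-cell terms -P(x,y)·log₂P(x,y):
  X=0: 0.32016, 0.53064, 0.00000, 0.15625
  X=1: 0.32016, 0.53064, 0.00000, 0.15625
  (cells with P = 0 contribute 0)
Sum of the 8 terms: H(X,Y) = 2.0141 bits

Marginal of Y (column sums):
  P(Y=0) = 3/32 + 3/32 = 3/16
  P(Y=1) = 3/8 + 3/8 = 3/4
  P(Y=2) = 0 + 0 = 0
  P(Y=3) = 1/32 + 1/32 = 1/16
H(Y) = -[(3/16)·log₂(3/16) + (3/4)·log₂(3/4) + (1/16)·log₂(1/16)]   (outcomes with P = 0 contribute 0)
  = 0.45282 + 0.31128 + 0.25000 = 1.0141 bits

H(X|Y) = H(X,Y) - H(Y) = 2.0141 - 1.0141 = 1.0000 bits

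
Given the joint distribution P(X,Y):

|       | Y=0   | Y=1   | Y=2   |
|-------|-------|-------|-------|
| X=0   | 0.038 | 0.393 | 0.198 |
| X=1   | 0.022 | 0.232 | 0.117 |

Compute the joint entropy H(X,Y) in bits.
2.1437 bits

H(X,Y) = -Σ_{x,y} P(x,y) log₂ P(x,y). Per-cell terms -P(x,y)·log₂P(x,y):
  X=0: 0.1793, 0.5295, 0.4626
  X=1: 0.1211, 0.4890, 0.3622
Sum of the 6 terms: H(X,Y) = 2.1437 bits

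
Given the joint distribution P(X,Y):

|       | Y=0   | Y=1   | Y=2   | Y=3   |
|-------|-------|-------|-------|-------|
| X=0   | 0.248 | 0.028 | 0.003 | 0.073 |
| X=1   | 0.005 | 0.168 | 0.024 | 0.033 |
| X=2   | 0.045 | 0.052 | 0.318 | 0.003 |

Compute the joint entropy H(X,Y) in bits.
2.6801 bits

H(X,Y) = -Σ_{x,y} P(x,y) log₂ P(x,y). Per-cell terms -P(x,y)·log₂P(x,y):
  X=0: 0.49887, 0.14444, 0.02514, 0.27565
  X=1: 0.03822, 0.43234, 0.12914, 0.16241
  X=2: 0.20133, 0.22180, 0.52562, 0.02514
Sum of the 12 terms: H(X,Y) = 2.6801 bits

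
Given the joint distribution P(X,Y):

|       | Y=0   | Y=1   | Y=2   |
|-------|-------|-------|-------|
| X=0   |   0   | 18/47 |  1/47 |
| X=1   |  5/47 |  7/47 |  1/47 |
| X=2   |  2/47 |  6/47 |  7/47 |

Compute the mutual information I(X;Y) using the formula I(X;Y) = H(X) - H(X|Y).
0.3269 bits

I(X;Y) = H(X) - H(X|Y)

Marginal of X (row sums):
  P(X=0) = 0 + 18/47 + 1/47 = 19/47
  P(X=1) = 5/47 + 7/47 + 1/47 = 13/47
  P(X=2) = 2/47 + 6/47 + 7/47 = 15/47
H(X) = -[(19/47)·log₂(19/47) + (13/47)·log₂(13/47) + (15/47)·log₂(15/47)]
  = 0.5282 + 0.5128 + 0.5259 = 1.5669 bits

Marginal of Y (column sums):
  P(Y=0) = 0 + 5/47 + 2/47 = 7/47
  P(Y=1) = 18/47 + 7/47 + 6/47 = 31/47
  P(Y=2) = 1/47 + 1/47 + 7/47 = 9/47
H(X|Y) = Σ_y P(y)·H(X|Y=y):
  Y=0: P(Y=0) = 7/47, P(X|Y=0) = (0, 5/7, 2/7) → H(X|Y=0) = 0.8631
  Y=1: P(Y=1) = 31/47, P(X|Y=1) = (18/31, 7/31, 6/31) → H(X|Y=1) = 1.3987
  Y=2: P(Y=2) = 9/47, P(X|Y=2) = (1/9, 1/9, 7/9) → H(X|Y=2) = 0.9864
H(X|Y) = (7/47)·0.8631 + (31/47)·1.3987 + (9/47)·0.9864 = 1.2400 bits

I(X;Y) = H(X) - H(X|Y) = 1.5669 - 1.2400 = 0.3269 bits

Cross-check via I(X;Y) = H(X) + H(Y) - H(X,Y): computing H(Y) from the column sums and H(X,Y) from the 9 cells in the same way gives H(Y) = 1.2618 bits and H(X,Y) = 2.5018 bits, so
I(X;Y) = 1.5669 + 1.2618 - 2.5018 = 0.3269 bits ✓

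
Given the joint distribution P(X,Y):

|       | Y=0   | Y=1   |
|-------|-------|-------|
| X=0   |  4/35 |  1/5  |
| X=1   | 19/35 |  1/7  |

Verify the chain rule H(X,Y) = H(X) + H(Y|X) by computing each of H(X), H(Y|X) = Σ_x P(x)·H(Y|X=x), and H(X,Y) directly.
H(X) = 0.8981 bits, H(Y|X) = 0.8035 bits, H(X,Y) = 1.7015 bits

Marginal of X (row sums):
  P(X=0) = 4/35 + 1/5 = 11/35
  P(X=1) = 19/35 + 1/7 = 24/35
H(X) = -[(11/35)·log₂(11/35) + (24/35)·log₂(24/35)]
  = 0.52481 + 0.37325 = 0.8981 bits

H(Y|X) = Σ_x P(x)·H(Y|X=x):
  X=0: P(X=0) = 11/35, P(Y|X=0) = (4/11, 7/11) → H(Y|X=0) = 0.94566
  X=1: P(X=1) = 24/35, P(Y|X=1) = (19/24, 5/24) → H(Y|X=1) = 0.73828
H(Y|X) = (11/35)·0.94566 + (24/35)·0.73828 = 0.8035 bits

H(X,Y) = -Σ_{x,y} P(x,y) log₂ P(x,y). Per-cell terms -P(x,y)·log₂P(x,y):
  X=0: 0.35763, 0.46439
  X=1: 0.47845, 0.40105
Sum of the 4 terms: H(X,Y) = 1.7015 bits

Chain rule check:
  H(X) + H(Y|X) = 0.8981 + 0.8035 = 1.7016 bits
  H(X,Y) = 1.7015 bits
✓ Chain rule verified (Δ = 0.0001 is 4-dp rounding noise: each of the three values was rounded independently).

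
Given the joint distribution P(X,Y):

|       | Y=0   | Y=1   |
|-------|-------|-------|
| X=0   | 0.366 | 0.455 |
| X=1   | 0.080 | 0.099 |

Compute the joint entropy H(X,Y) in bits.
1.6695 bits

H(X,Y) = -Σ_{x,y} P(x,y) log₂ P(x,y). Per-cell terms -P(x,y)·log₂P(x,y):
  X=0: 0.53073, 0.51691
  X=1: 0.29151, 0.33031
Sum of the 4 terms: H(X,Y) = 1.6695 bits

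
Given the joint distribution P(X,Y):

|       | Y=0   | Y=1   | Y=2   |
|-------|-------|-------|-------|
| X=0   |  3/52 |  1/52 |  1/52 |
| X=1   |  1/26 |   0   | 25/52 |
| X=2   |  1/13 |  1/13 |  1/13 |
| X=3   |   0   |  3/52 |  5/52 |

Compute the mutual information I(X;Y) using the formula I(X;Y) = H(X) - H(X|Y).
0.3956 bits

I(X;Y) = H(X) - H(X|Y)

Marginal of X (row sums):
  P(X=0) = 3/52 + 1/52 + 1/52 = 5/52
  P(X=1) = 1/26 + 0 + 25/52 = 27/52
  P(X=2) = 1/13 + 1/13 + 1/13 = 3/13
  P(X=3) = 0 + 3/52 + 5/52 = 2/13
H(X) = -[(5/52)·log₂(5/52) + (27/52)·log₂(27/52) + (3/13)·log₂(3/13) + (2/13)·log₂(2/13)]
  = 0.3248569 + 0.4909598 + 0.4881871 + 0.4154523 = 1.719456 bits

Marginal of Y (column sums):
  P(Y=0) = 3/52 + 1/26 + 1/13 + 0 = 9/52
  P(Y=1) = 1/52 + 0 + 1/13 + 3/52 = 2/13
  P(Y=2) = 1/52 + 25/52 + 1/13 + 5/52 = 35/52
H(X|Y) = Σ_y P(y)·H(X|Y=y):
  Y=0: P(Y=0) = 9/52, P(X|Y=0) = (1/3, 2/9, 4/9, 0) → H(X|Y=0) = 1.5304931
  Y=1: P(Y=1) = 2/13, P(X|Y=1) = (1/8, 0, 1/2, 3/8) → H(X|Y=1) = 1.4056391
  Y=2: P(Y=2) = 35/52, P(X|Y=2) = (1/35, 5/7, 4/35, 1/7) → H(X|Y=2) = 1.2519674
H(X|Y) = (9/52)·1.5304931 + (2/13)·1.4056391 + (35/52)·1.2519674 = 1.323816 bits

I(X;Y) = H(X) - H(X|Y) = 1.719456 - 1.323816 = 0.3956 bits

Cross-check via I(X;Y) = H(X) + H(Y) - H(X,Y): computing H(Y) from the column sums and H(X,Y) from the 12 cells in the same way gives H(Y) = 1.237858 bits and H(X,Y) = 2.561674 bits, so
I(X;Y) = 1.719456 + 1.237858 - 2.561674 = 0.3956 bits ✓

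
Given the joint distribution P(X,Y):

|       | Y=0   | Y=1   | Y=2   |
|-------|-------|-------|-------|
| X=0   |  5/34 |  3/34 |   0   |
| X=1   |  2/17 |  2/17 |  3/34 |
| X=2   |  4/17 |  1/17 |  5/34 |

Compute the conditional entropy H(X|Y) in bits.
1.3908 bits

H(X|Y) = H(X,Y) - H(Y)

H(X,Y) = -Σ_{x,y} P(x,y) log₂ P(x,y). Per-cell terms -P(x,y)·log₂P(x,y):
  X=0: 0.40670, 0.30904, 0.00000
  X=1: 0.36323, 0.36323, 0.30904
  X=2: 0.49117, 0.24044, 0.40670
  (cells with P = 0 contribute 0)
Sum of the 9 terms: H(X,Y) = 2.88955 bits

Marginal of Y (column sums):
  P(Y=0) = 5/34 + 2/17 + 4/17 = 1/2
  P(Y=1) = 3/34 + 2/17 + 1/17 = 9/34
  P(Y=2) = 0 + 3/34 + 5/34 = 4/17
H(Y) = -[(1/2)·log₂(1/2) + (9/34)·log₂(9/34) + (4/17)·log₂(4/17)]
  = 0.50000 + 0.50758 + 0.49117 = 1.49875 bits

H(X|Y) = H(X,Y) - H(Y) = 2.88955 - 1.49875 = 1.3908 bits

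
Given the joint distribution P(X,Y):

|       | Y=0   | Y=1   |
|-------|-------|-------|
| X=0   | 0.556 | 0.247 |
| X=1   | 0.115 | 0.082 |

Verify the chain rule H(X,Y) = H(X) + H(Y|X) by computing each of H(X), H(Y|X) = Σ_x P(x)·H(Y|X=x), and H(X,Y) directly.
H(X) = 0.7159 bits, H(Y|X) = 0.9080 bits, H(X,Y) = 1.6239 bits

Marginal of X (row sums):
  P(X=0) = 0.556 + 0.247 = 0.803
  P(X=1) = 0.115 + 0.082 = 0.197
H(X) = -[0.803·log₂(0.803) + 0.197·log₂(0.197)]
  = 0.254172 + 0.461715 = 0.7159 bits

H(Y|X) = Σ_x P(x)·H(Y|X=x):
  X=0: P(X=0) = 0.803, P(Y|X=0) = (556/803, 247/803) → H(Y|X=0) = 0.890380
  X=1: P(X=1) = 0.197, P(Y|X=1) = (115/197, 82/197) → H(Y|X=1) = 0.979663
H(Y|X) = 0.803·0.890380 + 0.197·0.979663 = 0.9080 bits

H(X,Y) = -Σ_{x,y} P(x,y) log₂ P(x,y). Per-cell terms -P(x,y)·log₂P(x,y):
  X=0: 0.470845, 0.498302
  X=1: 0.358834, 0.295875
Sum of the 4 terms: H(X,Y) = 1.6239 bits

Chain rule check:
  H(X) + H(Y|X) = 0.7159 + 0.9080 = 1.6239 bits
  H(X,Y) = 1.6239 bits
✓ Chain rule verified.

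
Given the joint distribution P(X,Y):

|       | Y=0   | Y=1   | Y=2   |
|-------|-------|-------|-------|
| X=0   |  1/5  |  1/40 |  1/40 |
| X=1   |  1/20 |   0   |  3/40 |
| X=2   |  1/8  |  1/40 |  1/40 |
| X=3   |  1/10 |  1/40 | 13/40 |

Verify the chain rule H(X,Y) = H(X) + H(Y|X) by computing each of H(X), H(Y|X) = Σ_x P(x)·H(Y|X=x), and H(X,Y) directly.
H(X) = 1.8335 bits, H(Y|X) = 1.0267 bits, H(X,Y) = 2.8602 bits

Marginal of X (row sums):
  P(X=0) = 1/5 + 1/40 + 1/40 = 1/4
  P(X=1) = 1/20 + 0 + 3/40 = 1/8
  P(X=2) = 1/8 + 1/40 + 1/40 = 7/40
  P(X=3) = 1/10 + 1/40 + 13/40 = 9/20
H(X) = -[(1/4)·log₂(1/4) + (1/8)·log₂(1/8) + (7/40)·log₂(7/40) + (9/20)·log₂(9/20)]
  = 0.500000 + 0.375000 + 0.440050 + 0.518401 = 1.8335 bits

H(Y|X) = Σ_x P(x)·H(Y|X=x):
  X=0: P(X=0) = 1/4, P(Y|X=0) = (4/5, 1/10, 1/10) → H(Y|X=0) = 0.921928
  X=1: P(X=1) = 1/8, P(Y|X=1) = (2/5, 0, 3/5) → H(Y|X=1) = 0.970951
  X=2: P(X=2) = 7/40, P(Y|X=2) = (5/7, 1/7, 1/7) → H(Y|X=2) = 1.148835
  X=3: P(X=3) = 9/20, P(Y|X=3) = (2/9, 1/18, 13/18) → H(Y|X=3) = 1.052941
H(Y|X) = (1/4)·0.921928 + (1/8)·0.970951 + (7/40)·1.148835 + (9/20)·1.052941 = 1.0267 bits

H(X,Y) = -Σ_{x,y} P(x,y) log₂ P(x,y). Per-cell terms -P(x,y)·log₂P(x,y):
  X=0: 0.464386, 0.133048, 0.133048
  X=1: 0.216096, 0.000000, 0.280272
  X=2: 0.375000, 0.133048, 0.133048
  X=3: 0.332193, 0.133048, 0.526984
  (cells with P = 0 contribute 0)
Sum of the 12 terms: H(X,Y) = 2.8602 bits

Chain rule check:
  H(X) + H(Y|X) = 1.8335 + 1.0267 = 2.8602 bits
  H(X,Y) = 2.8602 bits
✓ Chain rule verified.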